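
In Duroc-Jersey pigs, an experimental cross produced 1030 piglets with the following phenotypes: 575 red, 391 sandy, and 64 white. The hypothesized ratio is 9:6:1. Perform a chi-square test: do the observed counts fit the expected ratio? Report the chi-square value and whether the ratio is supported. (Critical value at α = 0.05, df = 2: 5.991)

The 9:6:1 ratio has 16 parts, so with N = 1030 the expected counts are:
  red: 1030 × 9/16 = 579.375
  sandy: 1030 × 6/16 = 386.25
  white: 1030 × 1/16 = 64.375
χ² = Σ (O − E)² / E
  red: (575 − 579.375)² / 579.375 = 0.0330
  sandy: (391 − 386.25)² / 386.25 = 0.0584
  white: (64 − 64.375)² / 64.375 = 0.0022
χ² = 0.0330 + 0.0584 + 0.0022 = 0.0936 ≈ 0.094
Degrees of freedom = 3 − 1 = 2; critical value at α = 0.05 is 5.991.
Since 0.094 < 5.991, we fail to reject the null hypothesis — the data are consistent with the 9:6:1 ratio.

0.094; consistent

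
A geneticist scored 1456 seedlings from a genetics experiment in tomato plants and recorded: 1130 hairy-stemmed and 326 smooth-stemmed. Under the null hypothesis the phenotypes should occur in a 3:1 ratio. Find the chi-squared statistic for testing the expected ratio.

Expected counts for N = 1456 under a 3:1 ratio (total parts = 4):
  hairy-stemmed: 1456 × 3/4 = 1092
  smooth-stemmed: 1456 × 1/4 = 364
χ² = Σ (O − E)² / E
  hairy-stemmed: (1130 − 1092)² / 1092 = 1.3223
  smooth-stemmed: (326 − 364)² / 364 = 3.9670
χ² = 1.3223 + 3.9670 = 5.2893 ≈ 5.289

5.289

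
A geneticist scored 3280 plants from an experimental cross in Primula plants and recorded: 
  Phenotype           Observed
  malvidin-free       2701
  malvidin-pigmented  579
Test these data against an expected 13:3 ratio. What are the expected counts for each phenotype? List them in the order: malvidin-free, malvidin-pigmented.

The 13:3 ratio has 16 parts, so with N = 3280 the expected counts are:
  malvidin-free: 3280 × 13/16 = 2665
  malvidin-pigmented: 3280 × 3/16 = 615

2665, 615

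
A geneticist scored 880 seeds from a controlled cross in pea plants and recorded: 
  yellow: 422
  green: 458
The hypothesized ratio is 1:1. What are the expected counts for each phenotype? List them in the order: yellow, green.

The 1:1 ratio has 2 parts, so with N = 880 the expected counts are:
  yellow: 880 × 1/2 = 440
  green: 880 × 1/2 = 440

440, 440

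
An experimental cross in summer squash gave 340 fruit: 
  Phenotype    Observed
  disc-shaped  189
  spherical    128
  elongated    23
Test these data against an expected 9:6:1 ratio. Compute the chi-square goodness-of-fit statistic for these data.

The 9:6:1 ratio has 16 parts, so with N = 340 the expected counts are:
  disc-shaped: 340 × 9/16 = 191.25
  spherical: 340 × 6/16 = 127.5
  elongated: 340 × 1/16 = 21.25
χ² = Σ (O − E)² / E
  disc-shaped: (189 − 191.25)² / 191.25 = 0.0265
  spherical: (128 − 127.5)² / 127.5 = 0.0020
  elongated: (23 − 21.25)² / 21.25 = 0.1441
χ² = 0.0265 + 0.0020 + 0.1441 = 0.1726 ≈ 0.173

0.173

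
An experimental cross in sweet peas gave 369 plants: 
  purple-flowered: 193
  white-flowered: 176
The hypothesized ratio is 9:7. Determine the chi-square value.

2.335

Total ratio parts = 16. Expected numbers out of 369:
  purple-flowered: 369 × 9/16 = 207.5625
  white-flowered: 369 × 7/16 = 161.4375
χ² = Σ (O − E)² / E
  purple-flowered: (193 − 207.5625)² / 207.5625 = 1.0217
  white-flowered: (176 − 161.4375)² / 161.4375 = 1.3136
χ² = 1.0217 + 1.3136 = 2.3353 ≈ 2.335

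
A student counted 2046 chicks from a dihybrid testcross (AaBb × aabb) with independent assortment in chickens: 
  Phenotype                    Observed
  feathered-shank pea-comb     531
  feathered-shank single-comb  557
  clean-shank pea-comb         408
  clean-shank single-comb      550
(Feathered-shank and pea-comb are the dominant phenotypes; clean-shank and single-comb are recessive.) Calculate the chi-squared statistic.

28.631

A dihybrid testcross with independent assortment gives a 1:1:1:1 ratio.
Total ratio parts = 4. Expected numbers out of 2046:
  feathered-shank pea-comb: 2046 × 1/4 = 511.5
  feathered-shank single-comb: 2046 × 1/4 = 511.5
  clean-shank pea-comb: 2046 × 1/4 = 511.5
  clean-shank single-comb: 2046 × 1/4 = 511.5
χ² = Σ (O − E)² / E
  feathered-shank pea-comb: (531 − 511.5)² / 511.5 = 0.7434
  feathered-shank single-comb: (557 − 511.5)² / 511.5 = 4.0474
  clean-shank pea-comb: (408 − 511.5)² / 511.5 = 20.9428
  clean-shank single-comb: (550 − 511.5)² / 511.5 = 2.8978
χ² = 0.7434 + 4.0474 + 20.9428 + 2.8978 = 28.6314 ≈ 28.631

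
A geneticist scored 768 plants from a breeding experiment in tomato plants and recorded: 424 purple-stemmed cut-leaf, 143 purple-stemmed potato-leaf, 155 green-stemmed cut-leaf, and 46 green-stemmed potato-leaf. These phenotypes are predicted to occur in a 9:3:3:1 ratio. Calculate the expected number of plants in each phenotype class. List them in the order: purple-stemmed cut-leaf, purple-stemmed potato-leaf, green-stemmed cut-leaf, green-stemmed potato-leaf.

The 9:3:3:1 ratio has 16 parts, so with N = 768 the expected counts are:
  purple-stemmed cut-leaf: 768 × 9/16 = 432
  purple-stemmed potato-leaf: 768 × 3/16 = 144
  green-stemmed cut-leaf: 768 × 3/16 = 144
  green-stemmed potato-leaf: 768 × 1/16 = 48

432, 144, 144, 48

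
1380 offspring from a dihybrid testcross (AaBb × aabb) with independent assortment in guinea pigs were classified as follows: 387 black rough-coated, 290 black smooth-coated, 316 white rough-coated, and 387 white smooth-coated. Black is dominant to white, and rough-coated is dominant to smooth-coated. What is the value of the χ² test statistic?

21.432

A dihybrid testcross with independent assortment gives a 1:1:1:1 ratio.
Under the 1:1:1:1 hypothesis (Σ ratio = 4, N = 1380):
  black rough-coated: 1380 × 1/4 = 345
  black smooth-coated: 1380 × 1/4 = 345
  white rough-coated: 1380 × 1/4 = 345
  white smooth-coated: 1380 × 1/4 = 345
χ² = Σ (O − E)² / E
  black rough-coated: (387 − 345)² / 345 = 5.1130
  black smooth-coated: (290 − 345)² / 345 = 8.7681
  white rough-coated: (316 − 345)² / 345 = 2.4377
  white smooth-coated: (387 − 345)² / 345 = 5.1130
χ² = 5.1130 + 8.7681 + 2.4377 + 5.1130 = 21.4318 ≈ 21.432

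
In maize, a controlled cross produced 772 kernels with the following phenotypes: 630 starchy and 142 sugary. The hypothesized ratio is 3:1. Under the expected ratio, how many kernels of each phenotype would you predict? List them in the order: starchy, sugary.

579, 193

Total ratio parts = 4. Expected numbers out of 772:
  starchy: 772 × 3/4 = 579
  sugary: 772 × 1/4 = 193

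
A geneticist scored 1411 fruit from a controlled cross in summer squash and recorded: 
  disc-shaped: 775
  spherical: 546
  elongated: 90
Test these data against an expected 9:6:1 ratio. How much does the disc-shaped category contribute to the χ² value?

0.440

Expected counts for N = 1411 under a 9:6:1 ratio (total parts = 16):
  disc-shaped: 1411 × 9/16 = 793.6875
  spherical: 1411 × 6/16 = 529.125
  elongated: 1411 × 1/16 = 88.1875
Contribution of disc-shaped: (775 − 793.6875)² / 793.6875 = 0.4400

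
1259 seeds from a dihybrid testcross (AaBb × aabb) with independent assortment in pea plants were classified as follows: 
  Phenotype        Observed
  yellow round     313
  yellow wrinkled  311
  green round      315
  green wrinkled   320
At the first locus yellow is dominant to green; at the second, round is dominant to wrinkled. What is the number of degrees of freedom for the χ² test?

A dihybrid testcross with independent assortment gives a 1:1:1:1 ratio.
A goodness-of-fit test with 4 phenotype classes has df = 4 − 1 = 3.

3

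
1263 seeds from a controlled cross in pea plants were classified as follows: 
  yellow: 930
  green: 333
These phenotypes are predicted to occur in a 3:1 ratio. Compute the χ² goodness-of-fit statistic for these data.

Total ratio parts = 4. Expected numbers out of 1263:
  yellow: 1263 × 3/4 = 947.25
  green: 1263 × 1/4 = 315.75
χ² = Σ (O − E)² / E
  yellow: (930 − 947.25)² / 947.25 = 0.3141
  green: (333 − 315.75)² / 315.75 = 0.9424
χ² = 0.3141 + 0.9424 = 1.2565 ≈ 1.257

1.257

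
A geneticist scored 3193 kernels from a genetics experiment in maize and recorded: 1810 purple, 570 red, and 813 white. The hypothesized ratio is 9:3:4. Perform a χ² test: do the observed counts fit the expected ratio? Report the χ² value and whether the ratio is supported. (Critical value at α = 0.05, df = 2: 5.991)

1.755; consistent

Under the 9:3:4 hypothesis (Σ ratio = 16, N = 3193):
  purple: 3193 × 9/16 = 1796.0625
  red: 3193 × 3/16 = 598.6875
  white: 3193 × 4/16 = 798.25
χ² = Σ (O − E)² / E
  purple: (1810 − 1796.0625)² / 1796.0625 = 0.1082
  red: (570 − 598.6875)² / 598.6875 = 1.3746
  white: (813 − 798.25)² / 798.25 = 0.2725
χ² = 0.1082 + 1.3746 + 0.2725 = 1.7553 ≈ 1.755
Degrees of freedom = 3 − 1 = 2; critical value at α = 0.05 is 5.991.
Since 1.755 < 5.991, we fail to reject the null hypothesis — the data are consistent with the 9:3:4 ratio.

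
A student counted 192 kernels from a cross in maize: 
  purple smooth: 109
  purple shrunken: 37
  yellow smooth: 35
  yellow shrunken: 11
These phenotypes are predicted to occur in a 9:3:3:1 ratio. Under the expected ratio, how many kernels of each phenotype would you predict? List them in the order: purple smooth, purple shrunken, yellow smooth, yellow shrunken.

Expected counts for N = 192 under a 9:3:3:1 ratio (total parts = 16):
  purple smooth: 192 × 9/16 = 108
  purple shrunken: 192 × 3/16 = 36
  yellow smooth: 192 × 3/16 = 36
  yellow shrunken: 192 × 1/16 = 12

108, 36, 36, 12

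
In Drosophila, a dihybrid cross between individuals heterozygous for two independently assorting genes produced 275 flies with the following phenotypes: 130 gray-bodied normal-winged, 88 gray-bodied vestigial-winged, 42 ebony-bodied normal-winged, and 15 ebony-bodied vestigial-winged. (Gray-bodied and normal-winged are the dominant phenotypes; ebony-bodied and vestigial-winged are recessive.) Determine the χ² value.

31.741

A dihybrid F₂ with independent assortment and complete dominance at both loci gives a 9:3:3:1 phenotypic ratio.
Under the 9:3:3:1 hypothesis (Σ ratio = 16, N = 275):
  gray-bodied normal-winged: 275 × 9/16 = 154.6875
  gray-bodied vestigial-winged: 275 × 3/16 = 51.5625
  ebony-bodied normal-winged: 275 × 3/16 = 51.5625
  ebony-bodied vestigial-winged: 275 × 1/16 = 17.1875
χ² = Σ (O − E)² / E
  gray-bodied normal-winged: (130 − 154.6875)² / 154.6875 = 3.9400
  gray-bodied vestigial-winged: (88 − 51.5625)² / 51.5625 = 25.7492
  ebony-bodied normal-winged: (42 − 51.5625)² / 51.5625 = 1.7734
  ebony-bodied vestigial-winged: (15 − 17.1875)² / 17.1875 = 0.2784
χ² = 3.9400 + 25.7492 + 1.7734 + 0.2784 = 31.741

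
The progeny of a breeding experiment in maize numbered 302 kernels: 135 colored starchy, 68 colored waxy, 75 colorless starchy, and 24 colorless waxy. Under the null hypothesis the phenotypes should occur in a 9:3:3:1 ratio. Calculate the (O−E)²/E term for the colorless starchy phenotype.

The 9:3:3:1 ratio has 16 parts, so with N = 302 the expected counts are:
  colored starchy: 302 × 9/16 = 169.875
  colored waxy: 302 × 3/16 = 56.625
  colorless starchy: 302 × 3/16 = 56.625
  colorless waxy: 302 × 1/16 = 18.875
Contribution of colorless starchy: (75 − 56.625)² / 56.625 = 5.9627

5.963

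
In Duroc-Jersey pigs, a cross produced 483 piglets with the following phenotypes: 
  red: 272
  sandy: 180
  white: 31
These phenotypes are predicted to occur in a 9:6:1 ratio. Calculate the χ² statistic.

0.029

Total ratio parts = 16. Expected numbers out of 483:
  red: 483 × 9/16 = 271.6875
  sandy: 483 × 6/16 = 181.125
  white: 483 × 1/16 = 30.1875
χ² = Σ (O − E)² / E
  red: (272 − 271.6875)² / 271.6875 = 0.0004
  sandy: (180 − 181.125)² / 181.125 = 0.0070
  white: (31 − 30.1875)² / 30.1875 = 0.0219
χ² = 0.0004 + 0.0070 + 0.0219 = 0.0293 ≈ 0.029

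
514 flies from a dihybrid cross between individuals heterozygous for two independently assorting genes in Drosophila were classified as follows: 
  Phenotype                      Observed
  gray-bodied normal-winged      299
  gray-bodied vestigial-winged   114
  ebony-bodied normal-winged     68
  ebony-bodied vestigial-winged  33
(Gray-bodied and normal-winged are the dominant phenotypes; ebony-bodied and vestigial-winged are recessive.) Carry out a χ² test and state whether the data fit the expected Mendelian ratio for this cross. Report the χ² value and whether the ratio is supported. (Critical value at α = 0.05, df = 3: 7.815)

11.939; not consistent

A dihybrid F₂ with independent assortment and complete dominance at both loci gives a 9:3:3:1 phenotypic ratio.
Total ratio parts = 16. Expected numbers out of 514:
  gray-bodied normal-winged: 514 × 9/16 = 289.125
  gray-bodied vestigial-winged: 514 × 3/16 = 96.375
  ebony-bodied normal-winged: 514 × 3/16 = 96.375
  ebony-bodied vestigial-winged: 514 × 1/16 = 32.125
χ² = Σ (O − E)² / E
  gray-bodied normal-winged: (299 − 289.125)² / 289.125 = 0.3373
  gray-bodied vestigial-winged: (114 − 96.375)² / 96.375 = 3.2232
  ebony-bodied normal-winged: (68 − 96.375)² / 96.375 = 8.3542
  ebony-bodied vestigial-winged: (33 − 32.125)² / 32.125 = 0.0238
χ² = 0.3373 + 3.2232 + 8.3542 + 0.0238 = 11.9385 ≈ 11.939
Degrees of freedom = 4 − 1 = 3; critical value at α = 0.05 is 7.815.
Since 11.939 > 7.815, we reject the null hypothesis — the data do not fit the 9:3:3:1 ratio.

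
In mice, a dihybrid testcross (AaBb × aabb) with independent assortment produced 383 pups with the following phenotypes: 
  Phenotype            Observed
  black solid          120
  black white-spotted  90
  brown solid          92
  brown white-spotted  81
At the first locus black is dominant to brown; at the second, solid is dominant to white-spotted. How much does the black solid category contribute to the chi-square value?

6.142

A dihybrid testcross with independent assortment gives a 1:1:1:1 ratio.
Under the 1:1:1:1 hypothesis (Σ ratio = 4, N = 383):
  black solid: 383 × 1/4 = 95.75
  black white-spotted: 383 × 1/4 = 95.75
  brown solid: 383 × 1/4 = 95.75
  brown white-spotted: 383 × 1/4 = 95.75
Contribution of black solid: (120 − 95.75)² / 95.75 = 6.1416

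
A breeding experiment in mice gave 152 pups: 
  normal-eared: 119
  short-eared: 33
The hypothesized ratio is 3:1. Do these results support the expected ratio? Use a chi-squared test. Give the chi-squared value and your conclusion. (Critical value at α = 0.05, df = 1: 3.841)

Expected counts for N = 152 under a 3:1 ratio (total parts = 4):
  normal-eared: 152 × 3/4 = 114
  short-eared: 152 × 1/4 = 38
χ² = Σ (O − E)² / E
  normal-eared: (119 − 114)² / 114 = 0.2193
  short-eared: (33 − 38)² / 38 = 0.6579
χ² = 0.2193 + 0.6579 = 0.8772 ≈ 0.877
Degrees of freedom = 2 − 1 = 1; critical value at α = 0.05 is 3.841.
Since 0.877 < 3.841, we fail to reject the null hypothesis — the data are consistent with the 3:1 ratio.

0.877; consistent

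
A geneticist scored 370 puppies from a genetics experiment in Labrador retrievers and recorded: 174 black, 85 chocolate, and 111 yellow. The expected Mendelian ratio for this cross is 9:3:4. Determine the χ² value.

12.814

Total ratio parts = 16. Expected numbers out of 370:
  black: 370 × 9/16 = 208.125
  chocolate: 370 × 3/16 = 69.375
  yellow: 370 × 4/16 = 92.5
χ² = Σ (O − E)² / E
  black: (174 − 208.125)² / 208.125 = 5.5953
  chocolate: (85 − 69.375)² / 69.375 = 3.5191
  yellow: (111 − 92.5)² / 92.5 = 3.7000
χ² = 5.5953 + 3.5191 + 3.7000 = 12.8144 ≈ 12.814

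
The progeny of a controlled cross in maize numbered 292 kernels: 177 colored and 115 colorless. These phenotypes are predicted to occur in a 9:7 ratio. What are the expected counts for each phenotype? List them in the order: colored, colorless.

Total ratio parts = 16. Expected numbers out of 292:
  colored: 292 × 9/16 = 164.25
  colorless: 292 × 7/16 = 127.75

164.25, 127.75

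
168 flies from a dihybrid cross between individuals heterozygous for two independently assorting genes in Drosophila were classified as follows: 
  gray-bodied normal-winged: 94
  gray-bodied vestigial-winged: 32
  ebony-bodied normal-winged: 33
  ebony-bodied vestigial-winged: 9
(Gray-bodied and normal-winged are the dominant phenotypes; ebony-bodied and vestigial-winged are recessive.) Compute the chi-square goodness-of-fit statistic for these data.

0.296

A dihybrid F₂ with independent assortment and complete dominance at both loci gives a 9:3:3:1 phenotypic ratio.
The 9:3:3:1 ratio has 16 parts, so with N = 168 the expected counts are:
  gray-bodied normal-winged: 168 × 9/16 = 94.5
  gray-bodied vestigial-winged: 168 × 3/16 = 31.5
  ebony-bodied normal-winged: 168 × 3/16 = 31.5
  ebony-bodied vestigial-winged: 168 × 1/16 = 10.5
χ² = Σ (O − E)² / E
  gray-bodied normal-winged: (94 − 94.5)² / 94.5 = 0.0026
  gray-bodied vestigial-winged: (32 − 31.5)² / 31.5 = 0.0079
  ebony-bodied normal-winged: (33 − 31.5)² / 31.5 = 0.0714
  ebony-bodied vestigial-winged: (9 − 10.5)² / 10.5 = 0.2143
χ² = 0.0026 + 0.0079 + 0.0714 + 0.2143 = 0.2962 ≈ 0.296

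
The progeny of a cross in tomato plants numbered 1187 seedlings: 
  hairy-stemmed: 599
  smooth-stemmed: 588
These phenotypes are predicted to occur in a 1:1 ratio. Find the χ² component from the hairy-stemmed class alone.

0.051

The 1:1 ratio has 2 parts, so with N = 1187 the expected counts are:
  hairy-stemmed: 1187 × 1/2 = 593.5
  smooth-stemmed: 1187 × 1/2 = 593.5
Contribution of hairy-stemmed: (599 − 593.5)² / 593.5 = 0.0510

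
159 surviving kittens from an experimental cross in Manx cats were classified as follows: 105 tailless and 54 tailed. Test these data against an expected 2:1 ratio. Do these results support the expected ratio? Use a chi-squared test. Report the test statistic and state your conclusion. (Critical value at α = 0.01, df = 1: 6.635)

0.028; consistent

Expected counts for N = 159 under a 2:1 ratio (total parts = 3):
  tailless: 159 × 2/3 = 106
  tailed: 159 × 1/3 = 53
χ² = Σ (O − E)² / E
  tailless: (105 − 106)² / 106 = 0.0094
  tailed: (54 − 53)² / 53 = 0.0189
χ² = 0.0094 + 0.0189 = 0.0283 ≈ 0.028
Degrees of freedom = 2 − 1 = 1; critical value at α = 0.01 is 6.635.
Since 0.028 < 6.635, we fail to reject the null hypothesis — the data are consistent with the 2:1 ratio.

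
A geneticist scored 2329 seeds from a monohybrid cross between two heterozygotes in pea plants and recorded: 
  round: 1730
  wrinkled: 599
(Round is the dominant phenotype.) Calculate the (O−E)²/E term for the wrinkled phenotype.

0.482

For a monohybrid cross between heterozygotes with complete dominance, the expected phenotypic ratio is 3:1.
The 3:1 ratio has 4 parts, so with N = 2329 the expected counts are:
  round: 2329 × 3/4 = 1746.75
  wrinkled: 2329 × 1/4 = 582.25
Contribution of wrinkled: (599 − 582.25)² / 582.25 = 0.4819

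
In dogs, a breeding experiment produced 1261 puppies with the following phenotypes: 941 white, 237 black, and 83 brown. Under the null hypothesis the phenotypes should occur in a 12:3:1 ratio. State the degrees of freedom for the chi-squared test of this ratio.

A goodness-of-fit test with 3 phenotype classes has df = 3 − 1 = 2.

2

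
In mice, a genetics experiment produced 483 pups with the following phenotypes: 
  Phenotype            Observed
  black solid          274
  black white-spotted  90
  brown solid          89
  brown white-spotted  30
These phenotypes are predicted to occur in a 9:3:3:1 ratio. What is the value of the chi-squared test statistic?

0.051

Under the 9:3:3:1 hypothesis (Σ ratio = 16, N = 483):
  black solid: 483 × 9/16 = 271.6875
  black white-spotted: 483 × 3/16 = 90.5625
  brown solid: 483 × 3/16 = 90.5625
  brown white-spotted: 483 × 1/16 = 30.1875
χ² = Σ (O − E)² / E
  black solid: (274 − 271.6875)² / 271.6875 = 0.0197
  black white-spotted: (90 − 90.5625)² / 90.5625 = 0.0035
  brown solid: (89 − 90.5625)² / 90.5625 = 0.0270
  brown white-spotted: (30 − 30.1875)² / 30.1875 = 0.0012
χ² = 0.0197 + 0.0035 + 0.0270 + 0.0012 = 0.0514 ≈ 0.051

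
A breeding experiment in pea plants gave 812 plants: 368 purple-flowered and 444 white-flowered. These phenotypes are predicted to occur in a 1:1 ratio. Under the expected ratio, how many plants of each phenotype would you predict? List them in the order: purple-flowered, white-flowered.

406, 406

Under the 1:1 hypothesis (Σ ratio = 2, N = 812):
  purple-flowered: 812 × 1/2 = 406
  white-flowered: 812 × 1/2 = 406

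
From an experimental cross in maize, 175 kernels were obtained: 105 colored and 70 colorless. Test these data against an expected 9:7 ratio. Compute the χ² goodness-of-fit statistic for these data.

1.000

Expected counts for N = 175 under a 9:7 ratio (total parts = 16):
  colored: 175 × 9/16 = 98.4375
  colorless: 175 × 7/16 = 76.5625
χ² = Σ (O − E)² / E
  colored: (105 − 98.4375)² / 98.4375 = 0.4375
  colorless: (70 − 76.5625)² / 76.5625 = 0.5625
χ² = 0.4375 + 0.5625 = 1.000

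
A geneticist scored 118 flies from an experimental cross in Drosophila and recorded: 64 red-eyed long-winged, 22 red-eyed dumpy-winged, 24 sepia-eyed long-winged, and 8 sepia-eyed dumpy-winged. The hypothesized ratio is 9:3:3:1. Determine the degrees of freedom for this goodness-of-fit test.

A goodness-of-fit test with 4 phenotype classes has df = 4 − 1 = 3.

3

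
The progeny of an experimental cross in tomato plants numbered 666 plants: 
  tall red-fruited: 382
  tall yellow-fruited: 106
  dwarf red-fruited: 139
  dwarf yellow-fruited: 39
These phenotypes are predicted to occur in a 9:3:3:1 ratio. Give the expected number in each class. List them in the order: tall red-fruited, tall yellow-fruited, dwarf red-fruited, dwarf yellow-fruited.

The 9:3:3:1 ratio has 16 parts, so with N = 666 the expected counts are:
  tall red-fruited: 666 × 9/16 = 374.625
  tall yellow-fruited: 666 × 3/16 = 124.875
  dwarf red-fruited: 666 × 3/16 = 124.875
  dwarf yellow-fruited: 666 × 1/16 = 41.625

374.625, 124.875, 124.875, 41.625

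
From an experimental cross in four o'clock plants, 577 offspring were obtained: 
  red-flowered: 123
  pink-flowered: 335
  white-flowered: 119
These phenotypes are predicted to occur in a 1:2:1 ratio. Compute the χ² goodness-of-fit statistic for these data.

15.045

Under the 1:2:1 hypothesis (Σ ratio = 4, N = 577):
  red-flowered: 577 × 1/4 = 144.25
  pink-flowered: 577 × 2/4 = 288.5
  white-flowered: 577 × 1/4 = 144.25
χ² = Σ (O − E)² / E
  red-flowered: (123 − 144.25)² / 144.25 = 3.1304
  pink-flowered: (335 − 288.5)² / 288.5 = 7.4948
  white-flowered: (119 − 144.25)² / 144.25 = 4.4198
χ² = 3.1304 + 7.4948 + 4.4198 = 15.045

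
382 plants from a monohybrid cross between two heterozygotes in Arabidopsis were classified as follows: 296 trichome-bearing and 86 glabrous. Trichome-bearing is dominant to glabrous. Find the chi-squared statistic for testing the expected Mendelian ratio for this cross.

For a monohybrid cross between heterozygotes with complete dominance, the expected phenotypic ratio is 3:1.
Expected counts for N = 382 under a 3:1 ratio (total parts = 4):
  trichome-bearing: 382 × 3/4 = 286.5
  glabrous: 382 × 1/4 = 95.5
χ² = Σ (O − E)² / E
  trichome-bearing: (296 − 286.5)² / 286.5 = 0.3150
  glabrous: (86 − 95.5)² / 95.5 = 0.9450
χ² = 0.3150 + 0.9450 = 1.260

1.260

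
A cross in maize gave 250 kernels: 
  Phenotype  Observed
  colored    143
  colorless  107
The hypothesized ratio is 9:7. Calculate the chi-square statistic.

The 9:7 ratio has 16 parts, so with N = 250 the expected counts are:
  colored: 250 × 9/16 = 140.625
  colorless: 250 × 7/16 = 109.375
χ² = Σ (O − E)² / E
  colored: (143 − 140.625)² / 140.625 = 0.0401
  colorless: (107 − 109.375)² / 109.375 = 0.0516
χ² = 0.0401 + 0.0516 = 0.0917 ≈ 0.092

0.092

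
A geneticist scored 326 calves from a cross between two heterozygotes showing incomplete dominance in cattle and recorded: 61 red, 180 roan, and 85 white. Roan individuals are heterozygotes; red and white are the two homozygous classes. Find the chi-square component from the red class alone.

5.156

With incomplete dominance, a heterozygote × heterozygote cross gives a 1:2:1 phenotypic ratio.
Total ratio parts = 4. Expected numbers out of 326:
  red: 326 × 1/4 = 81.5
  roan: 326 × 2/4 = 163
  white: 326 × 1/4 = 81.5
Contribution of red: (61 − 81.5)² / 81.5 = 5.1564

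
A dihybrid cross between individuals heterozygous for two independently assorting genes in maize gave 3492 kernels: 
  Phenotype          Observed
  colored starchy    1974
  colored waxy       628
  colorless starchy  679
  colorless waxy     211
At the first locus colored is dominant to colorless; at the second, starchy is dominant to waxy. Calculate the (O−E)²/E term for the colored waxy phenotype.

A dihybrid F₂ with independent assortment and complete dominance at both loci gives a 9:3:3:1 phenotypic ratio.
The 9:3:3:1 ratio has 16 parts, so with N = 3492 the expected counts are:
  colored starchy: 3492 × 9/16 = 1964.25
  colored waxy: 3492 × 3/16 = 654.75
  colorless starchy: 3492 × 3/16 = 654.75
  colorless waxy: 3492 × 1/16 = 218.25
Contribution of colored waxy: (628 − 654.75)² / 654.75 = 1.0929

1.093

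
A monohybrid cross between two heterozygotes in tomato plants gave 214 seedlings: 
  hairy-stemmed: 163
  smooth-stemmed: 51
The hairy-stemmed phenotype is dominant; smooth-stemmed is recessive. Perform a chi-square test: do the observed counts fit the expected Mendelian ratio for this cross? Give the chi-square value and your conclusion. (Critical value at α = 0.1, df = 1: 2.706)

For a monohybrid cross between heterozygotes with complete dominance, the expected phenotypic ratio is 3:1.
Total ratio parts = 4. Expected numbers out of 214:
  hairy-stemmed: 214 × 3/4 = 160.5
  smooth-stemmed: 214 × 1/4 = 53.5
χ² = Σ (O − E)² / E
  hairy-stemmed: (163 − 160.5)² / 160.5 = 0.0389
  smooth-stemmed: (51 − 53.5)² / 53.5 = 0.1168
χ² = 0.0389 + 0.1168 = 0.1557 ≈ 0.156
Degrees of freedom = 2 − 1 = 1; critical value at α = 0.1 is 2.706.
Since 0.156 < 2.706, we fail to reject the null hypothesis — the data are consistent with the 3:1 ratio.

0.156; consistent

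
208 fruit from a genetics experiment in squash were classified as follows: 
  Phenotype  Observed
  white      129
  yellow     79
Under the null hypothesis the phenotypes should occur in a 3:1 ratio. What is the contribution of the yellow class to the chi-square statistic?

Expected counts for N = 208 under a 3:1 ratio (total parts = 4):
  white: 208 × 3/4 = 156
  yellow: 208 × 1/4 = 52
Contribution of yellow: (79 − 52)² / 52 = 14.0192

14.019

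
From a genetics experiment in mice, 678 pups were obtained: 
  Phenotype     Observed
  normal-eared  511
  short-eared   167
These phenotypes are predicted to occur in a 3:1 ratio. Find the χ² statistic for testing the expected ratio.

0.049

Total ratio parts = 4. Expected numbers out of 678:
  normal-eared: 678 × 3/4 = 508.5
  short-eared: 678 × 1/4 = 169.5
χ² = Σ (O − E)² / E
  normal-eared: (511 − 508.5)² / 508.5 = 0.0123
  short-eared: (167 − 169.5)² / 169.5 = 0.0369
χ² = 0.0123 + 0.0369 = 0.0492 ≈ 0.049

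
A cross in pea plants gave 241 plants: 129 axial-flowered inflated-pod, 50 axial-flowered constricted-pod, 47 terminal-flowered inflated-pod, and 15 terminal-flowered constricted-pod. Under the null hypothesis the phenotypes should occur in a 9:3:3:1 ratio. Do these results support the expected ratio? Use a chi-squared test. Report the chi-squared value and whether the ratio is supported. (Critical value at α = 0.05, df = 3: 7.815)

0.903; consistent

Under the 9:3:3:1 hypothesis (Σ ratio = 16, N = 241):
  axial-flowered inflated-pod: 241 × 9/16 = 135.5625
  axial-flowered constricted-pod: 241 × 3/16 = 45.1875
  terminal-flowered inflated-pod: 241 × 3/16 = 45.1875
  terminal-flowered constricted-pod: 241 × 1/16 = 15.0625
χ² = Σ (O − E)² / E
  axial-flowered inflated-pod: (129 − 135.5625)² / 135.5625 = 0.3177
  axial-flowered constricted-pod: (50 − 45.1875)² / 45.1875 = 0.5125
  terminal-flowered inflated-pod: (47 − 45.1875)² / 45.1875 = 0.0727
  terminal-flowered constricted-pod: (15 − 15.0625)² / 15.0625 = 0.0003
χ² = 0.3177 + 0.5125 + 0.0727 + 0.0003 = 0.9032 ≈ 0.903
Degrees of freedom = 4 − 1 = 3; critical value at α = 0.05 is 7.815.
Since 0.903 < 7.815, we fail to reject the null hypothesis — the data are consistent with the 9:3:3:1 ratio.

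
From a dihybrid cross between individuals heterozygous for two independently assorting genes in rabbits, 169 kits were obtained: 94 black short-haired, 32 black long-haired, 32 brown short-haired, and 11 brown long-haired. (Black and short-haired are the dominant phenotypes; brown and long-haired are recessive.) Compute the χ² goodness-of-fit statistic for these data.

0.036

A dihybrid F₂ with independent assortment and complete dominance at both loci gives a 9:3:3:1 phenotypic ratio.
Under the 9:3:3:1 hypothesis (Σ ratio = 16, N = 169):
  black short-haired: 169 × 9/16 = 95.0625
  black long-haired: 169 × 3/16 = 31.6875
  brown short-haired: 169 × 3/16 = 31.6875
  brown long-haired: 169 × 1/16 = 10.5625
χ² = Σ (O − E)² / E
  black short-haired: (94 − 95.0625)² / 95.0625 = 0.0119
  black long-haired: (32 − 31.6875)² / 31.6875 = 0.0031
  brown short-haired: (32 − 31.6875)² / 31.6875 = 0.0031
  brown long-haired: (11 − 10.5625)² / 10.5625 = 0.0181
χ² = 0.0119 + 0.0031 + 0.0031 + 0.0181 = 0.0362 ≈ 0.036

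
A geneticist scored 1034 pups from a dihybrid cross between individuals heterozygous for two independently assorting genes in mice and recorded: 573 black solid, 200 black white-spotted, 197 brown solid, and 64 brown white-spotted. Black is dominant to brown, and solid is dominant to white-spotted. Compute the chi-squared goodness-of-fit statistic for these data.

A dihybrid F₂ with independent assortment and complete dominance at both loci gives a 9:3:3:1 phenotypic ratio.
The 9:3:3:1 ratio has 16 parts, so with N = 1034 the expected counts are:
  black solid: 1034 × 9/16 = 581.625
  black white-spotted: 1034 × 3/16 = 193.875
  brown solid: 1034 × 3/16 = 193.875
  brown white-spotted: 1034 × 1/16 = 64.625
χ² = Σ (O − E)² / E
  black solid: (573 − 581.625)² / 581.625 = 0.1279
  black white-spotted: (200 − 193.875)² / 193.875 = 0.1935
  brown solid: (197 − 193.875)² / 193.875 = 0.0504
  brown white-spotted: (64 − 64.625)² / 64.625 = 0.0060
χ² = 0.1279 + 0.1935 + 0.0504 + 0.0060 = 0.3778 ≈ 0.378

0.378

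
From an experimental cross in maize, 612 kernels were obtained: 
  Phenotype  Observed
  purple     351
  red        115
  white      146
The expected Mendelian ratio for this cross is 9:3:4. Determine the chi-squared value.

Total ratio parts = 16. Expected numbers out of 612:
  purple: 612 × 9/16 = 344.25
  red: 612 × 3/16 = 114.75
  white: 612 × 4/16 = 153
χ² = Σ (O − E)² / E
  purple: (351 − 344.25)² / 344.25 = 0.1324
  red: (115 − 114.75)² / 114.75 = 0.0005
  white: (146 − 153)² / 153 = 0.3203
χ² = 0.1324 + 0.0005 + 0.3203 = 0.4532 ≈ 0.453

0.453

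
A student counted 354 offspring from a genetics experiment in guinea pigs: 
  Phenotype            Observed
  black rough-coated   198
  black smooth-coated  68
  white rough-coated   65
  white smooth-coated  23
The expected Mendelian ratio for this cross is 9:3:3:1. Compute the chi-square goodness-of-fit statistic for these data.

Total ratio parts = 16. Expected numbers out of 354:
  black rough-coated: 354 × 9/16 = 199.125
  black smooth-coated: 354 × 3/16 = 66.375
  white rough-coated: 354 × 3/16 = 66.375
  white smooth-coated: 354 × 1/16 = 22.125
χ² = Σ (O − E)² / E
  black rough-coated: (198 − 199.125)² / 199.125 = 0.0064
  black smooth-coated: (68 − 66.375)² / 66.375 = 0.0398
  white rough-coated: (65 − 66.375)² / 66.375 = 0.0285
  white smooth-coated: (23 − 22.125)² / 22.125 = 0.0346
χ² = 0.0064 + 0.0398 + 0.0285 + 0.0346 = 0.1093 ≈ 0.109

0.109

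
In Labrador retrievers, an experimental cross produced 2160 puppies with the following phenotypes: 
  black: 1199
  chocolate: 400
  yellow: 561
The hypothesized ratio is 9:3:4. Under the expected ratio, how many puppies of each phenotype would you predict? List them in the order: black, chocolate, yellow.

1215, 405, 540

Total ratio parts = 16. Expected numbers out of 2160:
  black: 2160 × 9/16 = 1215
  chocolate: 2160 × 3/16 = 405
  yellow: 2160 × 4/16 = 540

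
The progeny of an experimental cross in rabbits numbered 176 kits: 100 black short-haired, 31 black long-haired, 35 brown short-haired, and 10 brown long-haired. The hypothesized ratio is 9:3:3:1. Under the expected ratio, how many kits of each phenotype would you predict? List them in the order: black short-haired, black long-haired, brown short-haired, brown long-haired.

99, 33, 33, 11

Under the 9:3:3:1 hypothesis (Σ ratio = 16, N = 176):
  black short-haired: 176 × 9/16 = 99
  black long-haired: 176 × 3/16 = 33
  brown short-haired: 176 × 3/16 = 33
  brown long-haired: 176 × 1/16 = 11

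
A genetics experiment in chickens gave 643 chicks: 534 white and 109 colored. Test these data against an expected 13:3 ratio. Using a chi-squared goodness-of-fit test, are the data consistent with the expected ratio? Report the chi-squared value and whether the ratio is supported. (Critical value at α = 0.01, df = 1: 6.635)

1.365; consistent

The 13:3 ratio has 16 parts, so with N = 643 the expected counts are:
  white: 643 × 13/16 = 522.4375
  colored: 643 × 3/16 = 120.5625
χ² = Σ (O − E)² / E
  white: (534 − 522.4375)² / 522.4375 = 0.2559
  colored: (109 − 120.5625)² / 120.5625 = 1.1089
χ² = 0.2559 + 1.1089 = 1.3648 ≈ 1.365
Degrees of freedom = 2 − 1 = 1; critical value at α = 0.01 is 6.635.
Since 1.365 < 6.635, we fail to reject the null hypothesis — the data are consistent with the 13:3 ratio.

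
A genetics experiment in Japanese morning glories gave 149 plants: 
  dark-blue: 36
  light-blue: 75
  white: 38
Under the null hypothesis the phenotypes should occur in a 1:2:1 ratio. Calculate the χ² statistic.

Expected counts for N = 149 under a 1:2:1 ratio (total parts = 4):
  dark-blue: 149 × 1/4 = 37.25
  light-blue: 149 × 2/4 = 74.5
  white: 149 × 1/4 = 37.25
χ² = Σ (O − E)² / E
  dark-blue: (36 − 37.25)² / 37.25 = 0.0419
  light-blue: (75 − 74.5)² / 74.5 = 0.0034
  white: (38 − 37.25)² / 37.25 = 0.0151
χ² = 0.0419 + 0.0034 + 0.0151 = 0.0604 ≈ 0.060

0.060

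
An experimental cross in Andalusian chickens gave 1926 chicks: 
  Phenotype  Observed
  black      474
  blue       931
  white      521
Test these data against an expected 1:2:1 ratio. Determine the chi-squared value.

Under the 1:2:1 hypothesis (Σ ratio = 4, N = 1926):
  black: 1926 × 1/4 = 481.5
  blue: 1926 × 2/4 = 963
  white: 1926 × 1/4 = 481.5
χ² = Σ (O − E)² / E
  black: (474 − 481.5)² / 481.5 = 0.1168
  blue: (931 − 963)² / 963 = 1.0633
  white: (521 − 481.5)² / 481.5 = 3.2404
χ² = 0.1168 + 1.0633 + 3.2404 = 4.4205 ≈ 4.421

4.421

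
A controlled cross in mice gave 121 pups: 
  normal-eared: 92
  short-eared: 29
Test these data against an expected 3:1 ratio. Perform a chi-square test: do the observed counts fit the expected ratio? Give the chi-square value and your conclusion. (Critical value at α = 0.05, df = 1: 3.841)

Total ratio parts = 4. Expected numbers out of 121:
  normal-eared: 121 × 3/4 = 90.75
  short-eared: 121 × 1/4 = 30.25
χ² = Σ (O − E)² / E
  normal-eared: (92 − 90.75)² / 90.75 = 0.0172
  short-eared: (29 − 30.25)² / 30.25 = 0.0517
χ² = 0.0172 + 0.0517 = 0.0689 ≈ 0.069
Degrees of freedom = 2 − 1 = 1; critical value at α = 0.05 is 3.841.
Since 0.069 < 3.841, we fail to reject the null hypothesis — the data are consistent with the 3:1 ratio.

0.069; consistent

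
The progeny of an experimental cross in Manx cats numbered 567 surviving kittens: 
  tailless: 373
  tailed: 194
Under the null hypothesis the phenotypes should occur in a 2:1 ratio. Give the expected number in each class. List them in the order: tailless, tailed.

Total ratio parts = 3. Expected numbers out of 567:
  tailless: 567 × 2/3 = 378
  tailed: 567 × 1/3 = 189

378, 189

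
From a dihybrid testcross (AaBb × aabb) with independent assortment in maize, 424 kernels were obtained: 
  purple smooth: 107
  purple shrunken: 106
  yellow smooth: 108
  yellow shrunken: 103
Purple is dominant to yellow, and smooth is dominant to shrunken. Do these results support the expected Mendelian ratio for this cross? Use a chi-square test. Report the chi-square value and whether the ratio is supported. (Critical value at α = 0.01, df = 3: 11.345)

A dihybrid testcross with independent assortment gives a 1:1:1:1 ratio.
Expected counts for N = 424 under a 1:1:1:1 ratio (total parts = 4):
  purple smooth: 424 × 1/4 = 106
  purple shrunken: 424 × 1/4 = 106
  yellow smooth: 424 × 1/4 = 106
  yellow shrunken: 424 × 1/4 = 106
χ² = Σ (O − E)² / E
  purple smooth: (107 − 106)² / 106 = 0.0094
  purple shrunken: (106 − 106)² / 106 = 0.0000
  yellow smooth: (108 − 106)² / 106 = 0.0377
  yellow shrunken: (103 − 106)² / 106 = 0.0849
χ² = 0.0094 + 0.0000 + 0.0377 + 0.0849 = 0.132
Degrees of freedom = 4 − 1 = 3; critical value at α = 0.01 is 11.345.
Since 0.132 < 11.345, we fail to reject the null hypothesis — the data are consistent with the 1:1:1:1 ratio.

0.132; consistent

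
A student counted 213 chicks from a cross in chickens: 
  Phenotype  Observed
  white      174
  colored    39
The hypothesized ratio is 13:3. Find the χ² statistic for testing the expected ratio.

Total ratio parts = 16. Expected numbers out of 213:
  white: 213 × 13/16 = 173.0625
  colored: 213 × 3/16 = 39.9375
χ² = Σ (O − E)² / E
  white: (174 − 173.0625)² / 173.0625 = 0.0051
  colored: (39 − 39.9375)² / 39.9375 = 0.0220
χ² = 0.0051 + 0.0220 = 0.0271 ≈ 0.027

0.027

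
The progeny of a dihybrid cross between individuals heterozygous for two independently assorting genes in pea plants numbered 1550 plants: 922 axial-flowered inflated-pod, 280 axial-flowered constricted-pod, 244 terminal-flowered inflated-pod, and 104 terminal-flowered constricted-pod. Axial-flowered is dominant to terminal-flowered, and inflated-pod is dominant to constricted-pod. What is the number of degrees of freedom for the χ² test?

3

A dihybrid F₂ with independent assortment and complete dominance at both loci gives a 9:3:3:1 phenotypic ratio.
A goodness-of-fit test with 4 phenotype classes has df = 4 − 1 = 3.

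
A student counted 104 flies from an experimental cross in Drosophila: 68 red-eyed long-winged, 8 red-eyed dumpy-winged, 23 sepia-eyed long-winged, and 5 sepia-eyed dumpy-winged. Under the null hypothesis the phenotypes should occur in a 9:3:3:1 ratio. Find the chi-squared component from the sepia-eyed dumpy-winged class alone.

0.346

The 9:3:3:1 ratio has 16 parts, so with N = 104 the expected counts are:
  red-eyed long-winged: 104 × 9/16 = 58.5
  red-eyed dumpy-winged: 104 × 3/16 = 19.5
  sepia-eyed long-winged: 104 × 3/16 = 19.5
  sepia-eyed dumpy-winged: 104 × 1/16 = 6.5
Contribution of sepia-eyed dumpy-winged: (5 − 6.5)² / 6.5 = 0.3462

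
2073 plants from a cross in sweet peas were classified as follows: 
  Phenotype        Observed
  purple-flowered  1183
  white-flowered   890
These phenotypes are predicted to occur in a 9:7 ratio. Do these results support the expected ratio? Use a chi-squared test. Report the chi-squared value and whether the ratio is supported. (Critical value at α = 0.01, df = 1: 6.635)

0.562; consistent

The 9:7 ratio has 16 parts, so with N = 2073 the expected counts are:
  purple-flowered: 2073 × 9/16 = 1166.0625
  white-flowered: 2073 × 7/16 = 906.9375
χ² = Σ (O − E)² / E
  purple-flowered: (1183 − 1166.0625)² / 1166.0625 = 0.2460
  white-flowered: (890 − 906.9375)² / 906.9375 = 0.3163
χ² = 0.2460 + 0.3163 = 0.5623 ≈ 0.562
Degrees of freedom = 2 − 1 = 1; critical value at α = 0.01 is 6.635.
Since 0.562 < 6.635, we fail to reject the null hypothesis — the data are consistent with the 9:7 ratio.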